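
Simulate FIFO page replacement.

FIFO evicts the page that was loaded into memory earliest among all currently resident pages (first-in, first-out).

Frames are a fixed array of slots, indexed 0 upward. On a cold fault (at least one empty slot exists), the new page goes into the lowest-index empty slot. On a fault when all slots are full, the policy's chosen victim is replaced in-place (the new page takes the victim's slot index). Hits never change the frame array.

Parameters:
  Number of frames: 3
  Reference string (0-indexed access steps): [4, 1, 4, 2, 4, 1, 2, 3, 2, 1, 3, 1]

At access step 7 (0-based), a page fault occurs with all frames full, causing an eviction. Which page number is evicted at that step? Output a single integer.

Step 0: ref 4 -> FAULT, frames=[4,-,-]
Step 1: ref 1 -> FAULT, frames=[4,1,-]
Step 2: ref 4 -> HIT, frames=[4,1,-]
Step 3: ref 2 -> FAULT, frames=[4,1,2]
Step 4: ref 4 -> HIT, frames=[4,1,2]
Step 5: ref 1 -> HIT, frames=[4,1,2]
Step 6: ref 2 -> HIT, frames=[4,1,2]
Step 7: ref 3 -> FAULT, evict 4, frames=[3,1,2]
At step 7: evicted page 4

Answer: 4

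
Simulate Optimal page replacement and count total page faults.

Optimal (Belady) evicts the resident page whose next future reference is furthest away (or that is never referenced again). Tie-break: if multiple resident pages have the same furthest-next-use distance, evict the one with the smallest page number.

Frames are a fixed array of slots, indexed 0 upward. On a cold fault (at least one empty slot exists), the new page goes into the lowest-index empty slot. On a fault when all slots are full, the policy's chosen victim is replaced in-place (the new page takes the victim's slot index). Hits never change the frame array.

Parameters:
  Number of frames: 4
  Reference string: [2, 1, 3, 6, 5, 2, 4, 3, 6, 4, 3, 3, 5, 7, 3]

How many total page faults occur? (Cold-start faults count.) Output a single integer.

Answer: 7

Derivation:
Step 0: ref 2 → FAULT, frames=[2,-,-,-]
Step 1: ref 1 → FAULT, frames=[2,1,-,-]
Step 2: ref 3 → FAULT, frames=[2,1,3,-]
Step 3: ref 6 → FAULT, frames=[2,1,3,6]
Step 4: ref 5 → FAULT (evict 1), frames=[2,5,3,6]
Step 5: ref 2 → HIT, frames=[2,5,3,6]
Step 6: ref 4 → FAULT (evict 2), frames=[4,5,3,6]
Step 7: ref 3 → HIT, frames=[4,5,3,6]
Step 8: ref 6 → HIT, frames=[4,5,3,6]
Step 9: ref 4 → HIT, frames=[4,5,3,6]
Step 10: ref 3 → HIT, frames=[4,5,3,6]
Step 11: ref 3 → HIT, frames=[4,5,3,6]
Step 12: ref 5 → HIT, frames=[4,5,3,6]
Step 13: ref 7 → FAULT (evict 4), frames=[7,5,3,6]
Step 14: ref 3 → HIT, frames=[7,5,3,6]
Total faults: 7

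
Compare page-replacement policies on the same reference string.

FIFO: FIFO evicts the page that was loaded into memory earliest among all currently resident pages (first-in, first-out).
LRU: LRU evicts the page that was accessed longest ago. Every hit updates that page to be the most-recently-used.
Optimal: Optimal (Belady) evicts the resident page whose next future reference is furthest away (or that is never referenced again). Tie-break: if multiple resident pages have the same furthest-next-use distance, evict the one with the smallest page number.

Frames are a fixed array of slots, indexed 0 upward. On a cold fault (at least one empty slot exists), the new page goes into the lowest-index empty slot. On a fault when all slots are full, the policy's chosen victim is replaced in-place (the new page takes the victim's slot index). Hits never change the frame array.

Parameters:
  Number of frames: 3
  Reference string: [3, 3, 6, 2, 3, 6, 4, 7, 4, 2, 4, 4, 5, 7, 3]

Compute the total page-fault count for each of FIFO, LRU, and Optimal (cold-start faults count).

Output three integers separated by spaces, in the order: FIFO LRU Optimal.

Answer: 7 9 7

Derivation:
--- FIFO ---
  step 0: ref 3 -> FAULT, frames=[3,-,-] (faults so far: 1)
  step 1: ref 3 -> HIT, frames=[3,-,-] (faults so far: 1)
  step 2: ref 6 -> FAULT, frames=[3,6,-] (faults so far: 2)
  step 3: ref 2 -> FAULT, frames=[3,6,2] (faults so far: 3)
  step 4: ref 3 -> HIT, frames=[3,6,2] (faults so far: 3)
  step 5: ref 6 -> HIT, frames=[3,6,2] (faults so far: 3)
  step 6: ref 4 -> FAULT, evict 3, frames=[4,6,2] (faults so far: 4)
  step 7: ref 7 -> FAULT, evict 6, frames=[4,7,2] (faults so far: 5)
  step 8: ref 4 -> HIT, frames=[4,7,2] (faults so far: 5)
  step 9: ref 2 -> HIT, frames=[4,7,2] (faults so far: 5)
  step 10: ref 4 -> HIT, frames=[4,7,2] (faults so far: 5)
  step 11: ref 4 -> HIT, frames=[4,7,2] (faults so far: 5)
  step 12: ref 5 -> FAULT, evict 2, frames=[4,7,5] (faults so far: 6)
  step 13: ref 7 -> HIT, frames=[4,7,5] (faults so far: 6)
  step 14: ref 3 -> FAULT, evict 4, frames=[3,7,5] (faults so far: 7)
  FIFO total faults: 7
--- LRU ---
  step 0: ref 3 -> FAULT, frames=[3,-,-] (faults so far: 1)
  step 1: ref 3 -> HIT, frames=[3,-,-] (faults so far: 1)
  step 2: ref 6 -> FAULT, frames=[3,6,-] (faults so far: 2)
  step 3: ref 2 -> FAULT, frames=[3,6,2] (faults so far: 3)
  step 4: ref 3 -> HIT, frames=[3,6,2] (faults so far: 3)
  step 5: ref 6 -> HIT, frames=[3,6,2] (faults so far: 3)
  step 6: ref 4 -> FAULT, evict 2, frames=[3,6,4] (faults so far: 4)
  step 7: ref 7 -> FAULT, evict 3, frames=[7,6,4] (faults so far: 5)
  step 8: ref 4 -> HIT, frames=[7,6,4] (faults so far: 5)
  step 9: ref 2 -> FAULT, evict 6, frames=[7,2,4] (faults so far: 6)
  step 10: ref 4 -> HIT, frames=[7,2,4] (faults so far: 6)
  step 11: ref 4 -> HIT, frames=[7,2,4] (faults so far: 6)
  step 12: ref 5 -> FAULT, evict 7, frames=[5,2,4] (faults so far: 7)
  step 13: ref 7 -> FAULT, evict 2, frames=[5,7,4] (faults so far: 8)
  step 14: ref 3 -> FAULT, evict 4, frames=[5,7,3] (faults so far: 9)
  LRU total faults: 9
--- Optimal ---
  step 0: ref 3 -> FAULT, frames=[3,-,-] (faults so far: 1)
  step 1: ref 3 -> HIT, frames=[3,-,-] (faults so far: 1)
  step 2: ref 6 -> FAULT, frames=[3,6,-] (faults so far: 2)
  step 3: ref 2 -> FAULT, frames=[3,6,2] (faults so far: 3)
  step 4: ref 3 -> HIT, frames=[3,6,2] (faults so far: 3)
  step 5: ref 6 -> HIT, frames=[3,6,2] (faults so far: 3)
  step 6: ref 4 -> FAULT, evict 6, frames=[3,4,2] (faults so far: 4)
  step 7: ref 7 -> FAULT, evict 3, frames=[7,4,2] (faults so far: 5)
  step 8: ref 4 -> HIT, frames=[7,4,2] (faults so far: 5)
  step 9: ref 2 -> HIT, frames=[7,4,2] (faults so far: 5)
  step 10: ref 4 -> HIT, frames=[7,4,2] (faults so far: 5)
  step 11: ref 4 -> HIT, frames=[7,4,2] (faults so far: 5)
  step 12: ref 5 -> FAULT, evict 2, frames=[7,4,5] (faults so far: 6)
  step 13: ref 7 -> HIT, frames=[7,4,5] (faults so far: 6)
  step 14: ref 3 -> FAULT, evict 4, frames=[7,3,5] (faults so far: 7)
  Optimal total faults: 7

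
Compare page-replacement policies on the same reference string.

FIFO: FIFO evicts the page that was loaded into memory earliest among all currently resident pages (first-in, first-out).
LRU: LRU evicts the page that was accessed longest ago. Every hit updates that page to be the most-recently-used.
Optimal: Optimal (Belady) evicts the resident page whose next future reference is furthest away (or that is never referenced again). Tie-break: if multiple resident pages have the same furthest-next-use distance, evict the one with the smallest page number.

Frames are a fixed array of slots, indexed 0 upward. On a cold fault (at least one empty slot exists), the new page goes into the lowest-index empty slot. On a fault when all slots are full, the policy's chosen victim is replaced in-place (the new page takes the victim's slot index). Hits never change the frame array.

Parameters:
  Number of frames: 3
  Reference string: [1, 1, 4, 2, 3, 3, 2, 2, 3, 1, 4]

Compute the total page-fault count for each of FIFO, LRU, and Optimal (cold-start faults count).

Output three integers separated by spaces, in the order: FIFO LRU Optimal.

--- FIFO ---
  step 0: ref 1 -> FAULT, frames=[1,-,-] (faults so far: 1)
  step 1: ref 1 -> HIT, frames=[1,-,-] (faults so far: 1)
  step 2: ref 4 -> FAULT, frames=[1,4,-] (faults so far: 2)
  step 3: ref 2 -> FAULT, frames=[1,4,2] (faults so far: 3)
  step 4: ref 3 -> FAULT, evict 1, frames=[3,4,2] (faults so far: 4)
  step 5: ref 3 -> HIT, frames=[3,4,2] (faults so far: 4)
  step 6: ref 2 -> HIT, frames=[3,4,2] (faults so far: 4)
  step 7: ref 2 -> HIT, frames=[3,4,2] (faults so far: 4)
  step 8: ref 3 -> HIT, frames=[3,4,2] (faults so far: 4)
  step 9: ref 1 -> FAULT, evict 4, frames=[3,1,2] (faults so far: 5)
  step 10: ref 4 -> FAULT, evict 2, frames=[3,1,4] (faults so far: 6)
  FIFO total faults: 6
--- LRU ---
  step 0: ref 1 -> FAULT, frames=[1,-,-] (faults so far: 1)
  step 1: ref 1 -> HIT, frames=[1,-,-] (faults so far: 1)
  step 2: ref 4 -> FAULT, frames=[1,4,-] (faults so far: 2)
  step 3: ref 2 -> FAULT, frames=[1,4,2] (faults so far: 3)
  step 4: ref 3 -> FAULT, evict 1, frames=[3,4,2] (faults so far: 4)
  step 5: ref 3 -> HIT, frames=[3,4,2] (faults so far: 4)
  step 6: ref 2 -> HIT, frames=[3,4,2] (faults so far: 4)
  step 7: ref 2 -> HIT, frames=[3,4,2] (faults so far: 4)
  step 8: ref 3 -> HIT, frames=[3,4,2] (faults so far: 4)
  step 9: ref 1 -> FAULT, evict 4, frames=[3,1,2] (faults so far: 5)
  step 10: ref 4 -> FAULT, evict 2, frames=[3,1,4] (faults so far: 6)
  LRU total faults: 6
--- Optimal ---
  step 0: ref 1 -> FAULT, frames=[1,-,-] (faults so far: 1)
  step 1: ref 1 -> HIT, frames=[1,-,-] (faults so far: 1)
  step 2: ref 4 -> FAULT, frames=[1,4,-] (faults so far: 2)
  step 3: ref 2 -> FAULT, frames=[1,4,2] (faults so far: 3)
  step 4: ref 3 -> FAULT, evict 4, frames=[1,3,2] (faults so far: 4)
  step 5: ref 3 -> HIT, frames=[1,3,2] (faults so far: 4)
  step 6: ref 2 -> HIT, frames=[1,3,2] (faults so far: 4)
  step 7: ref 2 -> HIT, frames=[1,3,2] (faults so far: 4)
  step 8: ref 3 -> HIT, frames=[1,3,2] (faults so far: 4)
  step 9: ref 1 -> HIT, frames=[1,3,2] (faults so far: 4)
  step 10: ref 4 -> FAULT, evict 1, frames=[4,3,2] (faults so far: 5)
  Optimal total faults: 5

Answer: 6 6 5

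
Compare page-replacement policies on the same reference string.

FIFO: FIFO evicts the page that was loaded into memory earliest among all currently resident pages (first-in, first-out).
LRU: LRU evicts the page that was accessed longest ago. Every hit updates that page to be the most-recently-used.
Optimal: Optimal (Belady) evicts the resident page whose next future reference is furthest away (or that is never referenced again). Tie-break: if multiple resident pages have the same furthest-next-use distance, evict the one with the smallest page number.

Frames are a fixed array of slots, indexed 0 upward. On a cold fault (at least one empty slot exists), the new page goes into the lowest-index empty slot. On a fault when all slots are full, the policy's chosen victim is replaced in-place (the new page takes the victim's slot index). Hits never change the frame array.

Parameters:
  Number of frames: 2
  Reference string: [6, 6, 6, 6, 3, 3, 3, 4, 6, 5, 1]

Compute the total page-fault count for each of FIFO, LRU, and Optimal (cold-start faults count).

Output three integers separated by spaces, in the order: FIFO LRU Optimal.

Answer: 6 6 5

Derivation:
--- FIFO ---
  step 0: ref 6 -> FAULT, frames=[6,-] (faults so far: 1)
  step 1: ref 6 -> HIT, frames=[6,-] (faults so far: 1)
  step 2: ref 6 -> HIT, frames=[6,-] (faults so far: 1)
  step 3: ref 6 -> HIT, frames=[6,-] (faults so far: 1)
  step 4: ref 3 -> FAULT, frames=[6,3] (faults so far: 2)
  step 5: ref 3 -> HIT, frames=[6,3] (faults so far: 2)
  step 6: ref 3 -> HIT, frames=[6,3] (faults so far: 2)
  step 7: ref 4 -> FAULT, evict 6, frames=[4,3] (faults so far: 3)
  step 8: ref 6 -> FAULT, evict 3, frames=[4,6] (faults so far: 4)
  step 9: ref 5 -> FAULT, evict 4, frames=[5,6] (faults so far: 5)
  step 10: ref 1 -> FAULT, evict 6, frames=[5,1] (faults so far: 6)
  FIFO total faults: 6
--- LRU ---
  step 0: ref 6 -> FAULT, frames=[6,-] (faults so far: 1)
  step 1: ref 6 -> HIT, frames=[6,-] (faults so far: 1)
  step 2: ref 6 -> HIT, frames=[6,-] (faults so far: 1)
  step 3: ref 6 -> HIT, frames=[6,-] (faults so far: 1)
  step 4: ref 3 -> FAULT, frames=[6,3] (faults so far: 2)
  step 5: ref 3 -> HIT, frames=[6,3] (faults so far: 2)
  step 6: ref 3 -> HIT, frames=[6,3] (faults so far: 2)
  step 7: ref 4 -> FAULT, evict 6, frames=[4,3] (faults so far: 3)
  step 8: ref 6 -> FAULT, evict 3, frames=[4,6] (faults so far: 4)
  step 9: ref 5 -> FAULT, evict 4, frames=[5,6] (faults so far: 5)
  step 10: ref 1 -> FAULT, evict 6, frames=[5,1] (faults so far: 6)
  LRU total faults: 6
--- Optimal ---
  step 0: ref 6 -> FAULT, frames=[6,-] (faults so far: 1)
  step 1: ref 6 -> HIT, frames=[6,-] (faults so far: 1)
  step 2: ref 6 -> HIT, frames=[6,-] (faults so far: 1)
  step 3: ref 6 -> HIT, frames=[6,-] (faults so far: 1)
  step 4: ref 3 -> FAULT, frames=[6,3] (faults so far: 2)
  step 5: ref 3 -> HIT, frames=[6,3] (faults so far: 2)
  step 6: ref 3 -> HIT, frames=[6,3] (faults so far: 2)
  step 7: ref 4 -> FAULT, evict 3, frames=[6,4] (faults so far: 3)
  step 8: ref 6 -> HIT, frames=[6,4] (faults so far: 3)
  step 9: ref 5 -> FAULT, evict 4, frames=[6,5] (faults so far: 4)
  step 10: ref 1 -> FAULT, evict 5, frames=[6,1] (faults so far: 5)
  Optimal total faults: 5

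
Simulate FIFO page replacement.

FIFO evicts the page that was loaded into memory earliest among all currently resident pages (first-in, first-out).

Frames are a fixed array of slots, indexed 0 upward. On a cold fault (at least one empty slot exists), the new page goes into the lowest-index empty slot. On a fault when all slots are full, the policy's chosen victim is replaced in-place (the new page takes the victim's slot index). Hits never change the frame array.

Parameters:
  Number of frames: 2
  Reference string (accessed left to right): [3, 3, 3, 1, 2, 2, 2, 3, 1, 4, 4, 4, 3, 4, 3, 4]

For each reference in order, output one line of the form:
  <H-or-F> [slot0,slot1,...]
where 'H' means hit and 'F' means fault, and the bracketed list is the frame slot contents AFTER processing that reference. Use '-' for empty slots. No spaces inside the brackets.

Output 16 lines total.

F [3,-]
H [3,-]
H [3,-]
F [3,1]
F [2,1]
H [2,1]
H [2,1]
F [2,3]
F [1,3]
F [1,4]
H [1,4]
H [1,4]
F [3,4]
H [3,4]
H [3,4]
H [3,4]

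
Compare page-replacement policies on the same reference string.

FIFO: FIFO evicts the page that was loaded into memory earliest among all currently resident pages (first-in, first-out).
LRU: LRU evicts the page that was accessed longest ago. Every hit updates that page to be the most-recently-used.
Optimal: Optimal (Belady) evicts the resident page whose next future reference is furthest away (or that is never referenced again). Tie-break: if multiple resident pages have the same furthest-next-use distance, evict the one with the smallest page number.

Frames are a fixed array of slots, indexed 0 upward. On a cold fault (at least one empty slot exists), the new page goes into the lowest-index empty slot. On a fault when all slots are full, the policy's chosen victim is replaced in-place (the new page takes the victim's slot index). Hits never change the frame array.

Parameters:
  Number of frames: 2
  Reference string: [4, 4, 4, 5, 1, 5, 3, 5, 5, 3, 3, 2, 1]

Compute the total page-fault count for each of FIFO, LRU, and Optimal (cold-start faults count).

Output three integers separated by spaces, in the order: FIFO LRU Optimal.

--- FIFO ---
  step 0: ref 4 -> FAULT, frames=[4,-] (faults so far: 1)
  step 1: ref 4 -> HIT, frames=[4,-] (faults so far: 1)
  step 2: ref 4 -> HIT, frames=[4,-] (faults so far: 1)
  step 3: ref 5 -> FAULT, frames=[4,5] (faults so far: 2)
  step 4: ref 1 -> FAULT, evict 4, frames=[1,5] (faults so far: 3)
  step 5: ref 5 -> HIT, frames=[1,5] (faults so far: 3)
  step 6: ref 3 -> FAULT, evict 5, frames=[1,3] (faults so far: 4)
  step 7: ref 5 -> FAULT, evict 1, frames=[5,3] (faults so far: 5)
  step 8: ref 5 -> HIT, frames=[5,3] (faults so far: 5)
  step 9: ref 3 -> HIT, frames=[5,3] (faults so far: 5)
  step 10: ref 3 -> HIT, frames=[5,3] (faults so far: 5)
  step 11: ref 2 -> FAULT, evict 3, frames=[5,2] (faults so far: 6)
  step 12: ref 1 -> FAULT, evict 5, frames=[1,2] (faults so far: 7)
  FIFO total faults: 7
--- LRU ---
  step 0: ref 4 -> FAULT, frames=[4,-] (faults so far: 1)
  step 1: ref 4 -> HIT, frames=[4,-] (faults so far: 1)
  step 2: ref 4 -> HIT, frames=[4,-] (faults so far: 1)
  step 3: ref 5 -> FAULT, frames=[4,5] (faults so far: 2)
  step 4: ref 1 -> FAULT, evict 4, frames=[1,5] (faults so far: 3)
  step 5: ref 5 -> HIT, frames=[1,5] (faults so far: 3)
  step 6: ref 3 -> FAULT, evict 1, frames=[3,5] (faults so far: 4)
  step 7: ref 5 -> HIT, frames=[3,5] (faults so far: 4)
  step 8: ref 5 -> HIT, frames=[3,5] (faults so far: 4)
  step 9: ref 3 -> HIT, frames=[3,5] (faults so far: 4)
  step 10: ref 3 -> HIT, frames=[3,5] (faults so far: 4)
  step 11: ref 2 -> FAULT, evict 5, frames=[3,2] (faults so far: 5)
  step 12: ref 1 -> FAULT, evict 3, frames=[1,2] (faults so far: 6)
  LRU total faults: 6
--- Optimal ---
  step 0: ref 4 -> FAULT, frames=[4,-] (faults so far: 1)
  step 1: ref 4 -> HIT, frames=[4,-] (faults so far: 1)
  step 2: ref 4 -> HIT, frames=[4,-] (faults so far: 1)
  step 3: ref 5 -> FAULT, frames=[4,5] (faults so far: 2)
  step 4: ref 1 -> FAULT, evict 4, frames=[1,5] (faults so far: 3)
  step 5: ref 5 -> HIT, frames=[1,5] (faults so far: 3)
  step 6: ref 3 -> FAULT, evict 1, frames=[3,5] (faults so far: 4)
  step 7: ref 5 -> HIT, frames=[3,5] (faults so far: 4)
  step 8: ref 5 -> HIT, frames=[3,5] (faults so far: 4)
  step 9: ref 3 -> HIT, frames=[3,5] (faults so far: 4)
  step 10: ref 3 -> HIT, frames=[3,5] (faults so far: 4)
  step 11: ref 2 -> FAULT, evict 3, frames=[2,5] (faults so far: 5)
  step 12: ref 1 -> FAULT, evict 2, frames=[1,5] (faults so far: 6)
  Optimal total faults: 6

Answer: 7 6 6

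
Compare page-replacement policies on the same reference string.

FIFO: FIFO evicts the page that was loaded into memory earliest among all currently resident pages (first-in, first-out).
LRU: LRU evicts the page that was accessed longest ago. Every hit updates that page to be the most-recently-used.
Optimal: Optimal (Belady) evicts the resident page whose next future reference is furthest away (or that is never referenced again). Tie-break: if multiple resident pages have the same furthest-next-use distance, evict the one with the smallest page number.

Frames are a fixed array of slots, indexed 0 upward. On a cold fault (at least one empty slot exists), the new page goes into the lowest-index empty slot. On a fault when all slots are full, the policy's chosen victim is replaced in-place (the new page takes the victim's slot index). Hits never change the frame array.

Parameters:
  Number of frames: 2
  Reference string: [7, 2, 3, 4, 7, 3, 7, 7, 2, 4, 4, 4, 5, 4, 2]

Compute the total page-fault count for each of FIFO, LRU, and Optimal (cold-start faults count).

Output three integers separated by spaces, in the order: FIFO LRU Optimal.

Answer: 10 10 9

Derivation:
--- FIFO ---
  step 0: ref 7 -> FAULT, frames=[7,-] (faults so far: 1)
  step 1: ref 2 -> FAULT, frames=[7,2] (faults so far: 2)
  step 2: ref 3 -> FAULT, evict 7, frames=[3,2] (faults so far: 3)
  step 3: ref 4 -> FAULT, evict 2, frames=[3,4] (faults so far: 4)
  step 4: ref 7 -> FAULT, evict 3, frames=[7,4] (faults so far: 5)
  step 5: ref 3 -> FAULT, evict 4, frames=[7,3] (faults so far: 6)
  step 6: ref 7 -> HIT, frames=[7,3] (faults so far: 6)
  step 7: ref 7 -> HIT, frames=[7,3] (faults so far: 6)
  step 8: ref 2 -> FAULT, evict 7, frames=[2,3] (faults so far: 7)
  step 9: ref 4 -> FAULT, evict 3, frames=[2,4] (faults so far: 8)
  step 10: ref 4 -> HIT, frames=[2,4] (faults so far: 8)
  step 11: ref 4 -> HIT, frames=[2,4] (faults so far: 8)
  step 12: ref 5 -> FAULT, evict 2, frames=[5,4] (faults so far: 9)
  step 13: ref 4 -> HIT, frames=[5,4] (faults so far: 9)
  step 14: ref 2 -> FAULT, evict 4, frames=[5,2] (faults so far: 10)
  FIFO total faults: 10
--- LRU ---
  step 0: ref 7 -> FAULT, frames=[7,-] (faults so far: 1)
  step 1: ref 2 -> FAULT, frames=[7,2] (faults so far: 2)
  step 2: ref 3 -> FAULT, evict 7, frames=[3,2] (faults so far: 3)
  step 3: ref 4 -> FAULT, evict 2, frames=[3,4] (faults so far: 4)
  step 4: ref 7 -> FAULT, evict 3, frames=[7,4] (faults so far: 5)
  step 5: ref 3 -> FAULT, evict 4, frames=[7,3] (faults so far: 6)
  step 6: ref 7 -> HIT, frames=[7,3] (faults so far: 6)
  step 7: ref 7 -> HIT, frames=[7,3] (faults so far: 6)
  step 8: ref 2 -> FAULT, evict 3, frames=[7,2] (faults so far: 7)
  step 9: ref 4 -> FAULT, evict 7, frames=[4,2] (faults so far: 8)
  step 10: ref 4 -> HIT, frames=[4,2] (faults so far: 8)
  step 11: ref 4 -> HIT, frames=[4,2] (faults so far: 8)
  step 12: ref 5 -> FAULT, evict 2, frames=[4,5] (faults so far: 9)
  step 13: ref 4 -> HIT, frames=[4,5] (faults so far: 9)
  step 14: ref 2 -> FAULT, evict 5, frames=[4,2] (faults so far: 10)
  LRU total faults: 10
--- Optimal ---
  step 0: ref 7 -> FAULT, frames=[7,-] (faults so far: 1)
  step 1: ref 2 -> FAULT, frames=[7,2] (faults so far: 2)
  step 2: ref 3 -> FAULT, evict 2, frames=[7,3] (faults so far: 3)
  step 3: ref 4 -> FAULT, evict 3, frames=[7,4] (faults so far: 4)
  step 4: ref 7 -> HIT, frames=[7,4] (faults so far: 4)
  step 5: ref 3 -> FAULT, evict 4, frames=[7,3] (faults so far: 5)
  step 6: ref 7 -> HIT, frames=[7,3] (faults so far: 5)
  step 7: ref 7 -> HIT, frames=[7,3] (faults so far: 5)
  step 8: ref 2 -> FAULT, evict 3, frames=[7,2] (faults so far: 6)
  step 9: ref 4 -> FAULT, evict 7, frames=[4,2] (faults so far: 7)
  step 10: ref 4 -> HIT, frames=[4,2] (faults so far: 7)
  step 11: ref 4 -> HIT, frames=[4,2] (faults so far: 7)
  step 12: ref 5 -> FAULT, evict 2, frames=[4,5] (faults so far: 8)
  step 13: ref 4 -> HIT, frames=[4,5] (faults so far: 8)
  step 14: ref 2 -> FAULT, evict 4, frames=[2,5] (faults so far: 9)
  Optimal total faults: 9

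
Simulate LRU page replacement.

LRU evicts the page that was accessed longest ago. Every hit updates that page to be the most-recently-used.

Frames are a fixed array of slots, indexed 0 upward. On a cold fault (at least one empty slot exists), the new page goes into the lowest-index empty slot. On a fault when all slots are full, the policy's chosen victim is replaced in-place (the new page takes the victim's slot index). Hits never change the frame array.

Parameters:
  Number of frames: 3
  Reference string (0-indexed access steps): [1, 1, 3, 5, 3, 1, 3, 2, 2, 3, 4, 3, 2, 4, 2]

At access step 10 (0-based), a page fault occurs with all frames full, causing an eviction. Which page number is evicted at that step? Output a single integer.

Step 0: ref 1 -> FAULT, frames=[1,-,-]
Step 1: ref 1 -> HIT, frames=[1,-,-]
Step 2: ref 3 -> FAULT, frames=[1,3,-]
Step 3: ref 5 -> FAULT, frames=[1,3,5]
Step 4: ref 3 -> HIT, frames=[1,3,5]
Step 5: ref 1 -> HIT, frames=[1,3,5]
Step 6: ref 3 -> HIT, frames=[1,3,5]
Step 7: ref 2 -> FAULT, evict 5, frames=[1,3,2]
Step 8: ref 2 -> HIT, frames=[1,3,2]
Step 9: ref 3 -> HIT, frames=[1,3,2]
Step 10: ref 4 -> FAULT, evict 1, frames=[4,3,2]
At step 10: evicted page 1

Answer: 1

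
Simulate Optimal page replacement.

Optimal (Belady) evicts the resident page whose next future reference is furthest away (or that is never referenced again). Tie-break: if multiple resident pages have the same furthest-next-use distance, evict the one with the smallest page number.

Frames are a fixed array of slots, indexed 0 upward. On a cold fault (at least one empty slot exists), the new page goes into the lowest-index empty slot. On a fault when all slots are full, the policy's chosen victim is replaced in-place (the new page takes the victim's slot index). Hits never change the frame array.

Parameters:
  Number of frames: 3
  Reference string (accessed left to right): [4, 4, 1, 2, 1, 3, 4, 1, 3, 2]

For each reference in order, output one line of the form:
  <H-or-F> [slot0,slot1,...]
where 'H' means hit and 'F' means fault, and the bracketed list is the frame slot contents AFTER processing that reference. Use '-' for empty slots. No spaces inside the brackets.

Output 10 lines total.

F [4,-,-]
H [4,-,-]
F [4,1,-]
F [4,1,2]
H [4,1,2]
F [4,1,3]
H [4,1,3]
H [4,1,3]
H [4,1,3]
F [4,2,3]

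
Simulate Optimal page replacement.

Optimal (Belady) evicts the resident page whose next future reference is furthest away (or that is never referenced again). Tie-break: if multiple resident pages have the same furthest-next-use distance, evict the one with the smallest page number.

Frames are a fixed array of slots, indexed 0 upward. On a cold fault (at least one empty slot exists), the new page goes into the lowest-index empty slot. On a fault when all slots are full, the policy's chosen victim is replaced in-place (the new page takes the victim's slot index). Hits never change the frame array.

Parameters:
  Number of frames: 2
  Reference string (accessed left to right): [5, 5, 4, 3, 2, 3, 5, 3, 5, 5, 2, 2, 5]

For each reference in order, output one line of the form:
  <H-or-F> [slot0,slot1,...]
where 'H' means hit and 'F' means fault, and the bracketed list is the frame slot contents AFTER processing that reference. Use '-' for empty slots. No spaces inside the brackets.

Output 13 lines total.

F [5,-]
H [5,-]
F [5,4]
F [5,3]
F [2,3]
H [2,3]
F [5,3]
H [5,3]
H [5,3]
H [5,3]
F [5,2]
H [5,2]
H [5,2]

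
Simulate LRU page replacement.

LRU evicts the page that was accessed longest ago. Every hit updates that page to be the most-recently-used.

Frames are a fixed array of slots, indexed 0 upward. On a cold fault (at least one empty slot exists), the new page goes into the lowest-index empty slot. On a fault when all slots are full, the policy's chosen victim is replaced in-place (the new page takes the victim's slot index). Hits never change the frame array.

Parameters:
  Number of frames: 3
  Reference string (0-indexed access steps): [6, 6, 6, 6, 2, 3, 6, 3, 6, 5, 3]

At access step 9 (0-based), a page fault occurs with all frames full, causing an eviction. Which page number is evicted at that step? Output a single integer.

Step 0: ref 6 -> FAULT, frames=[6,-,-]
Step 1: ref 6 -> HIT, frames=[6,-,-]
Step 2: ref 6 -> HIT, frames=[6,-,-]
Step 3: ref 6 -> HIT, frames=[6,-,-]
Step 4: ref 2 -> FAULT, frames=[6,2,-]
Step 5: ref 3 -> FAULT, frames=[6,2,3]
Step 6: ref 6 -> HIT, frames=[6,2,3]
Step 7: ref 3 -> HIT, frames=[6,2,3]
Step 8: ref 6 -> HIT, frames=[6,2,3]
Step 9: ref 5 -> FAULT, evict 2, frames=[6,5,3]
At step 9: evicted page 2

Answer: 2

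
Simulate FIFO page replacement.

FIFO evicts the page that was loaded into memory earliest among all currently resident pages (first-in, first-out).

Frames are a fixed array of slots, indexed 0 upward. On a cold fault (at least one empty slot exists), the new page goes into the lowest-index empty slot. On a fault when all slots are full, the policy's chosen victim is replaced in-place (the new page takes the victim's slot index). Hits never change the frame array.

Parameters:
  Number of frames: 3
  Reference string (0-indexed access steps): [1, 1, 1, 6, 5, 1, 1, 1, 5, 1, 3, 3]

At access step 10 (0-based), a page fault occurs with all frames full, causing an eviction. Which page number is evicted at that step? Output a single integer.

Answer: 1

Derivation:
Step 0: ref 1 -> FAULT, frames=[1,-,-]
Step 1: ref 1 -> HIT, frames=[1,-,-]
Step 2: ref 1 -> HIT, frames=[1,-,-]
Step 3: ref 6 -> FAULT, frames=[1,6,-]
Step 4: ref 5 -> FAULT, frames=[1,6,5]
Step 5: ref 1 -> HIT, frames=[1,6,5]
Step 6: ref 1 -> HIT, frames=[1,6,5]
Step 7: ref 1 -> HIT, frames=[1,6,5]
Step 8: ref 5 -> HIT, frames=[1,6,5]
Step 9: ref 1 -> HIT, frames=[1,6,5]
Step 10: ref 3 -> FAULT, evict 1, frames=[3,6,5]
At step 10: evicted page 1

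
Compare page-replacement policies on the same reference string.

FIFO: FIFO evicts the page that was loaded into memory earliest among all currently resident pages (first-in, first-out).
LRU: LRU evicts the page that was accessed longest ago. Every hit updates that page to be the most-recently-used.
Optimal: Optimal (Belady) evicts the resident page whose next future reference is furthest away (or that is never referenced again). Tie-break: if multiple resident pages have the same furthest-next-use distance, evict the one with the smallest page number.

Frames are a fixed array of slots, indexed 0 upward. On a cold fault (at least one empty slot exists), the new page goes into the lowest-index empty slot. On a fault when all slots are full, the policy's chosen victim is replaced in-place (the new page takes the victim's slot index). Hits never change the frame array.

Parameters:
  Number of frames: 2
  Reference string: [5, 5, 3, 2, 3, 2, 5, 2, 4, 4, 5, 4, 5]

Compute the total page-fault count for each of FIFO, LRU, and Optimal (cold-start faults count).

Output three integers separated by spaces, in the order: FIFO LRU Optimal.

Answer: 5 6 5

Derivation:
--- FIFO ---
  step 0: ref 5 -> FAULT, frames=[5,-] (faults so far: 1)
  step 1: ref 5 -> HIT, frames=[5,-] (faults so far: 1)
  step 2: ref 3 -> FAULT, frames=[5,3] (faults so far: 2)
  step 3: ref 2 -> FAULT, evict 5, frames=[2,3] (faults so far: 3)
  step 4: ref 3 -> HIT, frames=[2,3] (faults so far: 3)
  step 5: ref 2 -> HIT, frames=[2,3] (faults so far: 3)
  step 6: ref 5 -> FAULT, evict 3, frames=[2,5] (faults so far: 4)
  step 7: ref 2 -> HIT, frames=[2,5] (faults so far: 4)
  step 8: ref 4 -> FAULT, evict 2, frames=[4,5] (faults so far: 5)
  step 9: ref 4 -> HIT, frames=[4,5] (faults so far: 5)
  step 10: ref 5 -> HIT, frames=[4,5] (faults so far: 5)
  step 11: ref 4 -> HIT, frames=[4,5] (faults so far: 5)
  step 12: ref 5 -> HIT, frames=[4,5] (faults so far: 5)
  FIFO total faults: 5
--- LRU ---
  step 0: ref 5 -> FAULT, frames=[5,-] (faults so far: 1)
  step 1: ref 5 -> HIT, frames=[5,-] (faults so far: 1)
  step 2: ref 3 -> FAULT, frames=[5,3] (faults so far: 2)
  step 3: ref 2 -> FAULT, evict 5, frames=[2,3] (faults so far: 3)
  step 4: ref 3 -> HIT, frames=[2,3] (faults so far: 3)
  step 5: ref 2 -> HIT, frames=[2,3] (faults so far: 3)
  step 6: ref 5 -> FAULT, evict 3, frames=[2,5] (faults so far: 4)
  step 7: ref 2 -> HIT, frames=[2,5] (faults so far: 4)
  step 8: ref 4 -> FAULT, evict 5, frames=[2,4] (faults so far: 5)
  step 9: ref 4 -> HIT, frames=[2,4] (faults so far: 5)
  step 10: ref 5 -> FAULT, evict 2, frames=[5,4] (faults so far: 6)
  step 11: ref 4 -> HIT, frames=[5,4] (faults so far: 6)
  step 12: ref 5 -> HIT, frames=[5,4] (faults so far: 6)
  LRU total faults: 6
--- Optimal ---
  step 0: ref 5 -> FAULT, frames=[5,-] (faults so far: 1)
  step 1: ref 5 -> HIT, frames=[5,-] (faults so far: 1)
  step 2: ref 3 -> FAULT, frames=[5,3] (faults so far: 2)
  step 3: ref 2 -> FAULT, evict 5, frames=[2,3] (faults so far: 3)
  step 4: ref 3 -> HIT, frames=[2,3] (faults so far: 3)
  step 5: ref 2 -> HIT, frames=[2,3] (faults so far: 3)
  step 6: ref 5 -> FAULT, evict 3, frames=[2,5] (faults so far: 4)
  step 7: ref 2 -> HIT, frames=[2,5] (faults so far: 4)
  step 8: ref 4 -> FAULT, evict 2, frames=[4,5] (faults so far: 5)
  step 9: ref 4 -> HIT, frames=[4,5] (faults so far: 5)
  step 10: ref 5 -> HIT, frames=[4,5] (faults so far: 5)
  step 11: ref 4 -> HIT, frames=[4,5] (faults so far: 5)
  step 12: ref 5 -> HIT, frames=[4,5] (faults so far: 5)
  Optimal total faults: 5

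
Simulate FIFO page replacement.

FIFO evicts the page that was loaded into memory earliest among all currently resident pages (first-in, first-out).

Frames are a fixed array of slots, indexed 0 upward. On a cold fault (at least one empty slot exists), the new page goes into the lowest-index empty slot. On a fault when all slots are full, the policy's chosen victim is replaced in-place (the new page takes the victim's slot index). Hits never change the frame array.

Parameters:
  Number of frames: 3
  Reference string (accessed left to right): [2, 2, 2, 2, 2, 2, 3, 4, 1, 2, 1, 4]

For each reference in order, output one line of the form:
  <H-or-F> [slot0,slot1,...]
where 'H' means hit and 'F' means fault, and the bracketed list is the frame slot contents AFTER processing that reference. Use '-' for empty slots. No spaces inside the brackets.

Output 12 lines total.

F [2,-,-]
H [2,-,-]
H [2,-,-]
H [2,-,-]
H [2,-,-]
H [2,-,-]
F [2,3,-]
F [2,3,4]
F [1,3,4]
F [1,2,4]
H [1,2,4]
H [1,2,4]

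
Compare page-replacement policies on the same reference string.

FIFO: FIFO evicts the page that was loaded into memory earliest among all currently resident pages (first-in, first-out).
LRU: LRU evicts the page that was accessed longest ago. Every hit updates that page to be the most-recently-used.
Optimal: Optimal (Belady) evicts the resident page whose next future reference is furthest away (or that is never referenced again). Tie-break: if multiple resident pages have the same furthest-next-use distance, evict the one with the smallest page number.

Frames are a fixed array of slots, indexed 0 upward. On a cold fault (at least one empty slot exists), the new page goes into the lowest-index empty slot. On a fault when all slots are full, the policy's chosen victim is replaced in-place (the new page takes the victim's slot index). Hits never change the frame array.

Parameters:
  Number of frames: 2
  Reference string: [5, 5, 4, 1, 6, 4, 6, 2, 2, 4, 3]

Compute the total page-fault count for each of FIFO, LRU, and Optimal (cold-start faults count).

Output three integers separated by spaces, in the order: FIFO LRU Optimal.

Answer: 7 8 6

Derivation:
--- FIFO ---
  step 0: ref 5 -> FAULT, frames=[5,-] (faults so far: 1)
  step 1: ref 5 -> HIT, frames=[5,-] (faults so far: 1)
  step 2: ref 4 -> FAULT, frames=[5,4] (faults so far: 2)
  step 3: ref 1 -> FAULT, evict 5, frames=[1,4] (faults so far: 3)
  step 4: ref 6 -> FAULT, evict 4, frames=[1,6] (faults so far: 4)
  step 5: ref 4 -> FAULT, evict 1, frames=[4,6] (faults so far: 5)
  step 6: ref 6 -> HIT, frames=[4,6] (faults so far: 5)
  step 7: ref 2 -> FAULT, evict 6, frames=[4,2] (faults so far: 6)
  step 8: ref 2 -> HIT, frames=[4,2] (faults so far: 6)
  step 9: ref 4 -> HIT, frames=[4,2] (faults so far: 6)
  step 10: ref 3 -> FAULT, evict 4, frames=[3,2] (faults so far: 7)
  FIFO total faults: 7
--- LRU ---
  step 0: ref 5 -> FAULT, frames=[5,-] (faults so far: 1)
  step 1: ref 5 -> HIT, frames=[5,-] (faults so far: 1)
  step 2: ref 4 -> FAULT, frames=[5,4] (faults so far: 2)
  step 3: ref 1 -> FAULT, evict 5, frames=[1,4] (faults so far: 3)
  step 4: ref 6 -> FAULT, evict 4, frames=[1,6] (faults so far: 4)
  step 5: ref 4 -> FAULT, evict 1, frames=[4,6] (faults so far: 5)
  step 6: ref 6 -> HIT, frames=[4,6] (faults so far: 5)
  step 7: ref 2 -> FAULT, evict 4, frames=[2,6] (faults so far: 6)
  step 8: ref 2 -> HIT, frames=[2,6] (faults so far: 6)
  step 9: ref 4 -> FAULT, evict 6, frames=[2,4] (faults so far: 7)
  step 10: ref 3 -> FAULT, evict 2, frames=[3,4] (faults so far: 8)
  LRU total faults: 8
--- Optimal ---
  step 0: ref 5 -> FAULT, frames=[5,-] (faults so far: 1)
  step 1: ref 5 -> HIT, frames=[5,-] (faults so far: 1)
  step 2: ref 4 -> FAULT, frames=[5,4] (faults so far: 2)
  step 3: ref 1 -> FAULT, evict 5, frames=[1,4] (faults so far: 3)
  step 4: ref 6 -> FAULT, evict 1, frames=[6,4] (faults so far: 4)
  step 5: ref 4 -> HIT, frames=[6,4] (faults so far: 4)
  step 6: ref 6 -> HIT, frames=[6,4] (faults so far: 4)
  step 7: ref 2 -> FAULT, evict 6, frames=[2,4] (faults so far: 5)
  step 8: ref 2 -> HIT, frames=[2,4] (faults so far: 5)
  step 9: ref 4 -> HIT, frames=[2,4] (faults so far: 5)
  step 10: ref 3 -> FAULT, evict 2, frames=[3,4] (faults so far: 6)
  Optimal total faults: 6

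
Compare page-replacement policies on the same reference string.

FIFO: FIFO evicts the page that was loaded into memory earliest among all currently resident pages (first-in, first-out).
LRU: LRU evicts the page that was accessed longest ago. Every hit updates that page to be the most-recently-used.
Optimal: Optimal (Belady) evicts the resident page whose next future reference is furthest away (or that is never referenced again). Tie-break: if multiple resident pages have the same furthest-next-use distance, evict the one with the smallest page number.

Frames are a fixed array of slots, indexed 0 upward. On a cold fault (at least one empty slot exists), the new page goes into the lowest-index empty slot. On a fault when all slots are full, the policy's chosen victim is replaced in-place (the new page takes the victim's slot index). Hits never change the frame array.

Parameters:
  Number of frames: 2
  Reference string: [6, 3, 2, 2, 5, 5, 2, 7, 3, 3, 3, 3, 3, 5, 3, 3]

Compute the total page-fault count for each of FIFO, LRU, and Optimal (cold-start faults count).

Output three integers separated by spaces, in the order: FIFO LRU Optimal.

--- FIFO ---
  step 0: ref 6 -> FAULT, frames=[6,-] (faults so far: 1)
  step 1: ref 3 -> FAULT, frames=[6,3] (faults so far: 2)
  step 2: ref 2 -> FAULT, evict 6, frames=[2,3] (faults so far: 3)
  step 3: ref 2 -> HIT, frames=[2,3] (faults so far: 3)
  step 4: ref 5 -> FAULT, evict 3, frames=[2,5] (faults so far: 4)
  step 5: ref 5 -> HIT, frames=[2,5] (faults so far: 4)
  step 6: ref 2 -> HIT, frames=[2,5] (faults so far: 4)
  step 7: ref 7 -> FAULT, evict 2, frames=[7,5] (faults so far: 5)
  step 8: ref 3 -> FAULT, evict 5, frames=[7,3] (faults so far: 6)
  step 9: ref 3 -> HIT, frames=[7,3] (faults so far: 6)
  step 10: ref 3 -> HIT, frames=[7,3] (faults so far: 6)
  step 11: ref 3 -> HIT, frames=[7,3] (faults so far: 6)
  step 12: ref 3 -> HIT, frames=[7,3] (faults so far: 6)
  step 13: ref 5 -> FAULT, evict 7, frames=[5,3] (faults so far: 7)
  step 14: ref 3 -> HIT, frames=[5,3] (faults so far: 7)
  step 15: ref 3 -> HIT, frames=[5,3] (faults so far: 7)
  FIFO total faults: 7
--- LRU ---
  step 0: ref 6 -> FAULT, frames=[6,-] (faults so far: 1)
  step 1: ref 3 -> FAULT, frames=[6,3] (faults so far: 2)
  step 2: ref 2 -> FAULT, evict 6, frames=[2,3] (faults so far: 3)
  step 3: ref 2 -> HIT, frames=[2,3] (faults so far: 3)
  step 4: ref 5 -> FAULT, evict 3, frames=[2,5] (faults so far: 4)
  step 5: ref 5 -> HIT, frames=[2,5] (faults so far: 4)
  step 6: ref 2 -> HIT, frames=[2,5] (faults so far: 4)
  step 7: ref 7 -> FAULT, evict 5, frames=[2,7] (faults so far: 5)
  step 8: ref 3 -> FAULT, evict 2, frames=[3,7] (faults so far: 6)
  step 9: ref 3 -> HIT, frames=[3,7] (faults so far: 6)
  step 10: ref 3 -> HIT, frames=[3,7] (faults so far: 6)
  step 11: ref 3 -> HIT, frames=[3,7] (faults so far: 6)
  step 12: ref 3 -> HIT, frames=[3,7] (faults so far: 6)
  step 13: ref 5 -> FAULT, evict 7, frames=[3,5] (faults so far: 7)
  step 14: ref 3 -> HIT, frames=[3,5] (faults so far: 7)
  step 15: ref 3 -> HIT, frames=[3,5] (faults so far: 7)
  LRU total faults: 7
--- Optimal ---
  step 0: ref 6 -> FAULT, frames=[6,-] (faults so far: 1)
  step 1: ref 3 -> FAULT, frames=[6,3] (faults so far: 2)
  step 2: ref 2 -> FAULT, evict 6, frames=[2,3] (faults so far: 3)
  step 3: ref 2 -> HIT, frames=[2,3] (faults so far: 3)
  step 4: ref 5 -> FAULT, evict 3, frames=[2,5] (faults so far: 4)
  step 5: ref 5 -> HIT, frames=[2,5] (faults so far: 4)
  step 6: ref 2 -> HIT, frames=[2,5] (faults so far: 4)
  step 7: ref 7 -> FAULT, evict 2, frames=[7,5] (faults so far: 5)
  step 8: ref 3 -> FAULT, evict 7, frames=[3,5] (faults so far: 6)
  step 9: ref 3 -> HIT, frames=[3,5] (faults so far: 6)
  step 10: ref 3 -> HIT, frames=[3,5] (faults so far: 6)
  step 11: ref 3 -> HIT, frames=[3,5] (faults so far: 6)
  step 12: ref 3 -> HIT, frames=[3,5] (faults so far: 6)
  step 13: ref 5 -> HIT, frames=[3,5] (faults so far: 6)
  step 14: ref 3 -> HIT, frames=[3,5] (faults so far: 6)
  step 15: ref 3 -> HIT, frames=[3,5] (faults so far: 6)
  Optimal total faults: 6

Answer: 7 7 6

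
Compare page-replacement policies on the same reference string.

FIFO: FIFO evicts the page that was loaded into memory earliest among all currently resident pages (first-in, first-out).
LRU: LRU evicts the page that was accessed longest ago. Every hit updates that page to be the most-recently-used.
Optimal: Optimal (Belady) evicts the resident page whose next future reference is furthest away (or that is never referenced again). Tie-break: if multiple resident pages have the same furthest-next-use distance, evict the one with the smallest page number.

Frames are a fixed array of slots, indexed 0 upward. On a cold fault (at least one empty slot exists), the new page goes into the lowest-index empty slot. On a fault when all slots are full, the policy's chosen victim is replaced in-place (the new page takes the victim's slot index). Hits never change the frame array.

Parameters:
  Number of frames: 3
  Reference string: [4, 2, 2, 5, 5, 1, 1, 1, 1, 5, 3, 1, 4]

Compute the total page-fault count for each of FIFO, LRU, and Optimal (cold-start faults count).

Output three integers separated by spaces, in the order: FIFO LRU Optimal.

--- FIFO ---
  step 0: ref 4 -> FAULT, frames=[4,-,-] (faults so far: 1)
  step 1: ref 2 -> FAULT, frames=[4,2,-] (faults so far: 2)
  step 2: ref 2 -> HIT, frames=[4,2,-] (faults so far: 2)
  step 3: ref 5 -> FAULT, frames=[4,2,5] (faults so far: 3)
  step 4: ref 5 -> HIT, frames=[4,2,5] (faults so far: 3)
  step 5: ref 1 -> FAULT, evict 4, frames=[1,2,5] (faults so far: 4)
  step 6: ref 1 -> HIT, frames=[1,2,5] (faults so far: 4)
  step 7: ref 1 -> HIT, frames=[1,2,5] (faults so far: 4)
  step 8: ref 1 -> HIT, frames=[1,2,5] (faults so far: 4)
  step 9: ref 5 -> HIT, frames=[1,2,5] (faults so far: 4)
  step 10: ref 3 -> FAULT, evict 2, frames=[1,3,5] (faults so far: 5)
  step 11: ref 1 -> HIT, frames=[1,3,5] (faults so far: 5)
  step 12: ref 4 -> FAULT, evict 5, frames=[1,3,4] (faults so far: 6)
  FIFO total faults: 6
--- LRU ---
  step 0: ref 4 -> FAULT, frames=[4,-,-] (faults so far: 1)
  step 1: ref 2 -> FAULT, frames=[4,2,-] (faults so far: 2)
  step 2: ref 2 -> HIT, frames=[4,2,-] (faults so far: 2)
  step 3: ref 5 -> FAULT, frames=[4,2,5] (faults so far: 3)
  step 4: ref 5 -> HIT, frames=[4,2,5] (faults so far: 3)
  step 5: ref 1 -> FAULT, evict 4, frames=[1,2,5] (faults so far: 4)
  step 6: ref 1 -> HIT, frames=[1,2,5] (faults so far: 4)
  step 7: ref 1 -> HIT, frames=[1,2,5] (faults so far: 4)
  step 8: ref 1 -> HIT, frames=[1,2,5] (faults so far: 4)
  step 9: ref 5 -> HIT, frames=[1,2,5] (faults so far: 4)
  step 10: ref 3 -> FAULT, evict 2, frames=[1,3,5] (faults so far: 5)
  step 11: ref 1 -> HIT, frames=[1,3,5] (faults so far: 5)
  step 12: ref 4 -> FAULT, evict 5, frames=[1,3,4] (faults so far: 6)
  LRU total faults: 6
--- Optimal ---
  step 0: ref 4 -> FAULT, frames=[4,-,-] (faults so far: 1)
  step 1: ref 2 -> FAULT, frames=[4,2,-] (faults so far: 2)
  step 2: ref 2 -> HIT, frames=[4,2,-] (faults so far: 2)
  step 3: ref 5 -> FAULT, frames=[4,2,5] (faults so far: 3)
  step 4: ref 5 -> HIT, frames=[4,2,5] (faults so far: 3)
  step 5: ref 1 -> FAULT, evict 2, frames=[4,1,5] (faults so far: 4)
  step 6: ref 1 -> HIT, frames=[4,1,5] (faults so far: 4)
  step 7: ref 1 -> HIT, frames=[4,1,5] (faults so far: 4)
  step 8: ref 1 -> HIT, frames=[4,1,5] (faults so far: 4)
  step 9: ref 5 -> HIT, frames=[4,1,5] (faults so far: 4)
  step 10: ref 3 -> FAULT, evict 5, frames=[4,1,3] (faults so far: 5)
  step 11: ref 1 -> HIT, frames=[4,1,3] (faults so far: 5)
  step 12: ref 4 -> HIT, frames=[4,1,3] (faults so far: 5)
  Optimal total faults: 5

Answer: 6 6 5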